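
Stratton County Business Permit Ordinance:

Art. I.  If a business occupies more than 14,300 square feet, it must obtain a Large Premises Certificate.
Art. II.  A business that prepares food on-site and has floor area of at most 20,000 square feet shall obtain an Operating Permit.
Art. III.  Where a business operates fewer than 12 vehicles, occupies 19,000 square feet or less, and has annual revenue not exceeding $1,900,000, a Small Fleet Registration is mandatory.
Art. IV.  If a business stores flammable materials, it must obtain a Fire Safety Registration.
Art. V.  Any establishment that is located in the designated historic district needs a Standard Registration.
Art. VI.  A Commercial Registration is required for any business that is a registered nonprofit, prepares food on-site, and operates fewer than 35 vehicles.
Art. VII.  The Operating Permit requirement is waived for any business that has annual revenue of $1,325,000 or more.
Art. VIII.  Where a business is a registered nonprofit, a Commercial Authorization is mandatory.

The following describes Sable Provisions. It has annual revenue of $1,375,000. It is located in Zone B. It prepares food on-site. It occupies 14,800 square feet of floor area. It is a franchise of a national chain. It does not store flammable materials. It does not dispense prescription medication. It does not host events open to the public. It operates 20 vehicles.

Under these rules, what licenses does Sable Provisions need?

Art. I. floor area 14,800 square feet > 14,300 square feet → Large Premises Certificate required.
Art. II. prepares food on-site; floor area 14,800 square feet ≤ 20,000 square feet → Operating Permit required.
Art. III. vehicles 20 ≥ 12; floor area 14,800 square feet ≤ 19,000 square feet; revenue $1,375,000 ≤ $1,900,000 → Small Fleet Registration not required.
Art. IV. does not store flammable materials → Fire Safety Registration not required.
Art. V. is located in Zone B (not: is located in the designated historic district) → Standard Registration not required.
Art. VI. is a franchise of a national chain (not: is a registered nonprofit); prepares food on-site; vehicles 20 < 35 → Commercial Registration not required.
Art. VII. revenue $1,375,000 ≥ $1,325,000 → exempt from Operating Permit.
Art. VIII. is a franchise of a national chain (not: is a registered nonprofit) → Commercial Authorization not required.

Large Premises Certificate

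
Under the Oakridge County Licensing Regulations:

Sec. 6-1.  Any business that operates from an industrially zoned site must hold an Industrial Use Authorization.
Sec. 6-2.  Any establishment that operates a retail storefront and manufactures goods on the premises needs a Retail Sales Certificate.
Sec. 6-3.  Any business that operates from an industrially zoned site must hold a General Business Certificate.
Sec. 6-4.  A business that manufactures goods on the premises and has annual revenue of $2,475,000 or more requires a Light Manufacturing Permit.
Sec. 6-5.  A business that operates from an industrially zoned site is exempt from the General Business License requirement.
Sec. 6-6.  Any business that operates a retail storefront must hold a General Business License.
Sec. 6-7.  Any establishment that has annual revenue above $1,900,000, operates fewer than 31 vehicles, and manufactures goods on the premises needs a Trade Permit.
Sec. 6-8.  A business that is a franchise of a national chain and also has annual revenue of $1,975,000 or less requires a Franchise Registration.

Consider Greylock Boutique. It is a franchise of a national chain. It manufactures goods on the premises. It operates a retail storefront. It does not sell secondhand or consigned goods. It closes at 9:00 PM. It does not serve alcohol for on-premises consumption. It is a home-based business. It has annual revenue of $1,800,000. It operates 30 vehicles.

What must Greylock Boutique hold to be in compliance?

Sec. 6-1. is a home-based business (not: operates from an industrially zoned site) → Industrial Use Authorization not required.
Sec. 6-2. operates a retail storefront; manufactures goods on the premises → Retail Sales Certificate required.
Sec. 6-3. is a home-based business (not: operates from an industrially zoned site) → General Business Certificate not required.
Sec. 6-4. manufactures goods on the premises; revenue $1,800,000 < $2,475,000 → Light Manufacturing Permit not required.
Sec. 6-5. is a home-based business (not: operates from an industrially zoned site) → General Business License exemption does not apply.
Sec. 6-6. operates a retail storefront → General Business License required.
Sec. 6-7. revenue $1,800,000 ≤ $1,900,000; vehicles 30 < 31; manufactures goods on the premises → Trade Permit not required.
Sec. 6-8. is a franchise of a national chain; revenue $1,800,000 ≤ $1,975,000 → Franchise Registration required.

Franchise Registration, General Business License, Retail Sales Certificate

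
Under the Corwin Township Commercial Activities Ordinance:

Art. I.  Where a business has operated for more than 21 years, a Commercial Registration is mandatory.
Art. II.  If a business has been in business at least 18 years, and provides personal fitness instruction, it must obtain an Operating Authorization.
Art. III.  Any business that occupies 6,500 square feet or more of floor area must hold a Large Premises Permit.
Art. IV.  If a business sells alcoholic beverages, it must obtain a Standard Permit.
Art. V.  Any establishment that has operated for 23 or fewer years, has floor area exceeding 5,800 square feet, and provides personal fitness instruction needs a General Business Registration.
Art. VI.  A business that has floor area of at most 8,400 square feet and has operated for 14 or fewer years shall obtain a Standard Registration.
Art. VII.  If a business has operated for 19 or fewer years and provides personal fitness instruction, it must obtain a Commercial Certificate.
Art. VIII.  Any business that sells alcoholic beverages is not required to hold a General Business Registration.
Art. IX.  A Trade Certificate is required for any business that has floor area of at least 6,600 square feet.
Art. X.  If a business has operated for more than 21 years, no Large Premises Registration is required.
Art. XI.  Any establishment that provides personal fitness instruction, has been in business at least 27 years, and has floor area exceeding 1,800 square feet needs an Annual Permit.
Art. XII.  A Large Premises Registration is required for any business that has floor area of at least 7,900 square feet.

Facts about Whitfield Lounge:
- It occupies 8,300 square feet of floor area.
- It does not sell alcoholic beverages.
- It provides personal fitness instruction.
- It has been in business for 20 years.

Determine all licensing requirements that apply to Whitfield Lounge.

Art. I. years in business 20 ≤ 21 → Commercial Registration not required.
Art. II. years in business 20 ≥ 18; provides personal fitness instruction → Operating Authorization required.
Art. III. floor area 8,300 square feet ≥ 6,500 square feet → Large Premises Permit required.
Art. IV. does not sell alcoholic beverages → Standard Permit not required.
Art. V. years in business 20 ≤ 23; floor area 8,300 square feet > 5,800 square feet; provides personal fitness instruction → General Business Registration required.
Art. VI. floor area 8,300 square feet ≤ 8,400 square feet; years in business 20 > 14 → Standard Registration not required.
Art. VII. years in business 20 > 19; provides personal fitness instruction → Commercial Certificate not required.
Art. VIII. does not sell alcoholic beverages → General Business Registration exemption does not apply.
Art. IX. floor area 8,300 square feet ≥ 6,600 square feet → Trade Certificate required.
Art. X. years in business 20 ≤ 21 → Large Premises Registration exemption does not apply.
Art. XI. provides personal fitness instruction; years in business 20 < 27; floor area 8,300 square feet > 1,800 square feet → Annual Permit not required.
Art. XII. floor area 8,300 square feet ≥ 7,900 square feet → Large Premises Registration required.

General Business Registration, Large Premises Permit, Large Premises Registration, Operating Authorization, Trade Certificate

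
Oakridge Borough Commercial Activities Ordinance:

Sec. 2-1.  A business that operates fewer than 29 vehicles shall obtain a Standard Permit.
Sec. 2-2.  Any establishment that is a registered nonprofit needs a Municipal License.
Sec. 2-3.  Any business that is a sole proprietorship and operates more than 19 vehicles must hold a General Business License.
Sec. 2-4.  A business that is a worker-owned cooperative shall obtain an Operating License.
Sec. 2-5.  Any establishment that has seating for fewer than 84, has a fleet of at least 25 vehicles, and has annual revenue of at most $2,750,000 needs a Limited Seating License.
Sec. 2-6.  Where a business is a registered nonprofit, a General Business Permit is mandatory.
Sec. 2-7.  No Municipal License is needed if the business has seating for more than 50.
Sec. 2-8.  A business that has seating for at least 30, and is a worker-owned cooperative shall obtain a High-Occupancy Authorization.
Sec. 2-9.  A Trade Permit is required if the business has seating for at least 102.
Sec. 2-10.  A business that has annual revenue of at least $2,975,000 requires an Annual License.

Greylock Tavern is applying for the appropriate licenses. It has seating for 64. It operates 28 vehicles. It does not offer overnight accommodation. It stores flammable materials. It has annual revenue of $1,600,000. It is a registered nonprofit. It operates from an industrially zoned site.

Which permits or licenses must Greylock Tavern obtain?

Sec. 2-1. vehicles 28 < 29 → Standard Permit required.
Sec. 2-2. is a registered nonprofit → Municipal License required.
Sec. 2-3. is a registered nonprofit (not: is a sole proprietorship); vehicles 28 > 19 → General Business License not required.
Sec. 2-4. is a registered nonprofit (not: is a worker-owned cooperative) → Operating License not required.
Sec. 2-5. seating 64 < 84; vehicles 28 ≥ 25; revenue $1,600,000 ≤ $2,750,000 → Limited Seating License required.
Sec. 2-6. is a registered nonprofit → General Business Permit required.
Sec. 2-7. seating 64 > 50 → exempt from Municipal License.
Sec. 2-8. seating 64 ≥ 30; is a registered nonprofit (not: is a worker-owned cooperative) → High-Occupancy Authorization not required.
Sec. 2-9. seating 64 < 102 → Trade Permit not required.
Sec. 2-10. revenue $1,600,000 < $2,975,000 → Annual License not required.

General Business Permit, Limited Seating License, Standard Permit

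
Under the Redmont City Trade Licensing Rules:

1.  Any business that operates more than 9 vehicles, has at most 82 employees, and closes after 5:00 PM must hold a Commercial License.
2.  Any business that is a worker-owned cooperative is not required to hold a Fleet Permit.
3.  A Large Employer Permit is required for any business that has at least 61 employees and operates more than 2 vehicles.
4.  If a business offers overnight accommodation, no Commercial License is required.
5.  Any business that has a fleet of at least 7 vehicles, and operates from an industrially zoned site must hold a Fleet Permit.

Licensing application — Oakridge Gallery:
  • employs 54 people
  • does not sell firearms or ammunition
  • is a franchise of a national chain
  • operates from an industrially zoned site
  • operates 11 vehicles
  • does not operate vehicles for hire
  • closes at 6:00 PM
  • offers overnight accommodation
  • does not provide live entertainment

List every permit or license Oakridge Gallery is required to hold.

Fleet Permit

1. vehicles 11 > 9; employees 54 ≤ 82; closes 6:00 PM, after 5:00 PM → Commercial License required.
2. is a franchise of a national chain (not: is a worker-owned cooperative) → Fleet Permit exemption does not apply.
3. employees 54 < 61; vehicles 11 > 2 → Large Employer Permit not required.
4. offers overnight accommodation → exempt from Commercial License.
5. vehicles 11 ≥ 7; operates from an industrially zoned site → Fleet Permit required.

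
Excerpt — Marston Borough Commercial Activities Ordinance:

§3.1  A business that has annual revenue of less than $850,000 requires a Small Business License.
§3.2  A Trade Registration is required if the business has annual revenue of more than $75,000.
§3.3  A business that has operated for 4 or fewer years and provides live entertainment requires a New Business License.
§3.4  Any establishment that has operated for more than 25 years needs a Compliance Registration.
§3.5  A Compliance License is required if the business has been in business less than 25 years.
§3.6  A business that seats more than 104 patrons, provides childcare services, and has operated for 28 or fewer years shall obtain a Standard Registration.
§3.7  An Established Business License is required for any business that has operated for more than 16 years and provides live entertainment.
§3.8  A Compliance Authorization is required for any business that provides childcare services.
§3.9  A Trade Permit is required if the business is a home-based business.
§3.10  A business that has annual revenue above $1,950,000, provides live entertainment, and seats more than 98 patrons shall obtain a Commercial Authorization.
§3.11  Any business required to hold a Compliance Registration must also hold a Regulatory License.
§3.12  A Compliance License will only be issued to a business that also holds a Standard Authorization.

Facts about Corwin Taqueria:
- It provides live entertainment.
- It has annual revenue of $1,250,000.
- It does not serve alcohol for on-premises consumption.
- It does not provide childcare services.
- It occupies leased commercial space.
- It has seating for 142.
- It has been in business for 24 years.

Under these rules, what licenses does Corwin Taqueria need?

Compliance License, Established Business License, Standard Authorization, Trade Registration

§3.1 revenue $1,250,000 ≥ $850,000 → Small Business License not required.
§3.2 revenue $1,250,000 > $75,000 → Trade Registration required.
§3.3 years in business 24 > 4; provides live entertainment → New Business License not required.
§3.4 years in business 24 ≤ 25 → Compliance Registration not required.
§3.5 years in business 24 < 25 → Compliance License required.
§3.6 seating 142 > 104; does not provide childcare services; years in business 24 ≤ 28 → Standard Registration not required.
§3.7 years in business 24 > 16; provides live entertainment → Established Business License required.
§3.8 does not provide childcare services → Compliance Authorization not required.
§3.9 occupies leased commercial space (not: is a home-based business) → Trade Permit not required.
§3.10 revenue $1,250,000 ≤ $1,950,000; provides live entertainment; seating 142 > 98 → Commercial Authorization not required.
§3.11 Compliance Registration is not required → no effect.
§3.12 Compliance License is required → Standard Authorization also required.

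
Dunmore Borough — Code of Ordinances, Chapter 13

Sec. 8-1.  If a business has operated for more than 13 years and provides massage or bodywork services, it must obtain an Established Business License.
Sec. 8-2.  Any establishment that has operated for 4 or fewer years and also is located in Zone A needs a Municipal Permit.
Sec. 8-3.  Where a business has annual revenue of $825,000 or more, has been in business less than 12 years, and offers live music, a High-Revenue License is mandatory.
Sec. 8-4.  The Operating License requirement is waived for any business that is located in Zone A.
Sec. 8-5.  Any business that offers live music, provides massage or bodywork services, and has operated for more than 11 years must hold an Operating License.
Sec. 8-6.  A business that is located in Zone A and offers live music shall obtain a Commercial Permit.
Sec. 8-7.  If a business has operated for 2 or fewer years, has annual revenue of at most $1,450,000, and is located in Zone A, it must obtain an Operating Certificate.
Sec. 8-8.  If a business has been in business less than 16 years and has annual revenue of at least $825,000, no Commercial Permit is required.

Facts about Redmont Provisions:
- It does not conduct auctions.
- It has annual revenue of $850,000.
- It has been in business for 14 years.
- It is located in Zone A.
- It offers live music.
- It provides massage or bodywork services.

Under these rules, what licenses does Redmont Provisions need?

Established Business License

Sec. 8-1. years in business 14 > 13; provides massage or bodywork services → Established Business License required.
Sec. 8-2. years in business 14 > 4; is located in Zone A → Municipal Permit not required.
Sec. 8-3. revenue $850,000 ≥ $825,000; years in business 14 ≥ 12; offers live music → High-Revenue License not required.
Sec. 8-4. is located in Zone A → exempt from Operating License.
Sec. 8-5. offers live music; provides massage or bodywork services; years in business 14 > 11 → Operating License required.
Sec. 8-6. is located in Zone A; offers live music → Commercial Permit required.
Sec. 8-7. years in business 14 > 2; revenue $850,000 ≤ $1,450,000; is located in Zone A → Operating Certificate not required.
Sec. 8-8. years in business 14 < 16; revenue $850,000 ≥ $825,000 → exempt from Commercial Permit.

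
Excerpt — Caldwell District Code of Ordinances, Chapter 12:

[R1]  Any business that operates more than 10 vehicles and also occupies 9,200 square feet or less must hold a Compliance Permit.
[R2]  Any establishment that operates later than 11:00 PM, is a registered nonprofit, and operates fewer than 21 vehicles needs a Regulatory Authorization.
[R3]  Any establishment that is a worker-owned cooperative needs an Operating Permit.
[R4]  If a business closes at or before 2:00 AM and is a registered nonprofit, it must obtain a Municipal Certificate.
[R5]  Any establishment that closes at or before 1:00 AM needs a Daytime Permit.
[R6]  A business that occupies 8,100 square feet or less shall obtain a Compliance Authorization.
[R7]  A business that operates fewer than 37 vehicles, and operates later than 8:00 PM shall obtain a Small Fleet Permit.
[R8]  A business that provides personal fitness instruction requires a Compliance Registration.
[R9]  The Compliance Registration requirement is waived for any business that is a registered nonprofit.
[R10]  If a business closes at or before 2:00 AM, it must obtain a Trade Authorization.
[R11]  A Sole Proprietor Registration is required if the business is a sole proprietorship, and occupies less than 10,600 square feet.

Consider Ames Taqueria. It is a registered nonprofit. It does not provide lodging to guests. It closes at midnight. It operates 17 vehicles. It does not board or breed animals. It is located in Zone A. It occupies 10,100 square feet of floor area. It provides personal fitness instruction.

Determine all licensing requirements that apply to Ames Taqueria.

Daytime Permit, Municipal Certificate, Regulatory Authorization, Small Fleet Permit, Trade Authorization

[R1] vehicles 17 > 10; floor area 10,100 square feet > 9,200 square feet → Compliance Permit not required.
[R2] closes midnight, after 11:00 PM; is a registered nonprofit; vehicles 17 < 21 → Regulatory Authorization required.
[R3] is a registered nonprofit (not: is a worker-owned cooperative) → Operating Permit not required.
[R4] closes midnight, at/before 2:00 AM; is a registered nonprofit → Municipal Certificate required.
[R5] closes midnight, at/before 1:00 AM → Daytime Permit required.
[R6] floor area 10,100 square feet > 8,100 square feet → Compliance Authorization not required.
[R7] vehicles 17 < 37; closes midnight, after 8:00 PM → Small Fleet Permit required.
[R8] provides personal fitness instruction → Compliance Registration required.
[R9] is a registered nonprofit → exempt from Compliance Registration.
[R10] closes midnight, at/before 2:00 AM → Trade Authorization required.
[R11] is a registered nonprofit (not: is a sole proprietorship); floor area 10,100 square feet < 10,600 square feet → Sole Proprietor Registration not required.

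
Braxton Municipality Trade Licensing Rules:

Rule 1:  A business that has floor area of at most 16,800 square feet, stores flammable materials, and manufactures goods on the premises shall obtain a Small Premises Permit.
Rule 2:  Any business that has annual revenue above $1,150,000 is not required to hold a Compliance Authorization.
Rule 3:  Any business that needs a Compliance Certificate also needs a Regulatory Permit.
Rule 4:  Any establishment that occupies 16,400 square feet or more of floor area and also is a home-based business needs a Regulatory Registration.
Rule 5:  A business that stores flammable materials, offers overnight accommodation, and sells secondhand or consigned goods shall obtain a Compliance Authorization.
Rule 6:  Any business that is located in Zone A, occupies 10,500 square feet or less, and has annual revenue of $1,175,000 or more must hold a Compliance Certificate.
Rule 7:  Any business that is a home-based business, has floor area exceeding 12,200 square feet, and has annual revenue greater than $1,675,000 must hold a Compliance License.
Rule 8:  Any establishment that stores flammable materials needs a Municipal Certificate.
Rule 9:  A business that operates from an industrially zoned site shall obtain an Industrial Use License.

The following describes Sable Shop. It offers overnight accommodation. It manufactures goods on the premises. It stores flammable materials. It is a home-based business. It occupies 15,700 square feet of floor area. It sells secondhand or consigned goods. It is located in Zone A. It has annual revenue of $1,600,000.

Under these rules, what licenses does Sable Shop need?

Municipal Certificate, Small Premises Permit

Rule 1: floor area 15,700 square feet ≤ 16,800 square feet; stores flammable materials; manufactures goods on the premises → Small Premises Permit required.
Rule 2: revenue $1,600,000 > $1,150,000 → exempt from Compliance Authorization.
Rule 3: Compliance Certificate is not required → no effect.
Rule 4: floor area 15,700 square feet < 16,400 square feet; is a home-based business → Regulatory Registration not required.
Rule 5: stores flammable materials; offers overnight accommodation; sells secondhand or consigned goods → Compliance Authorization required.
Rule 6: is located in Zone A; floor area 15,700 square feet > 10,500 square feet; revenue $1,600,000 ≥ $1,175,000 → Compliance Certificate not required.
Rule 7: is a home-based business; floor area 15,700 square feet > 12,200 square feet; revenue $1,600,000 ≤ $1,675,000 → Compliance License not required.
Rule 8: stores flammable materials → Municipal Certificate required.
Rule 9: is a home-based business (not: operates from an industrially zoned site) → Industrial Use License not required.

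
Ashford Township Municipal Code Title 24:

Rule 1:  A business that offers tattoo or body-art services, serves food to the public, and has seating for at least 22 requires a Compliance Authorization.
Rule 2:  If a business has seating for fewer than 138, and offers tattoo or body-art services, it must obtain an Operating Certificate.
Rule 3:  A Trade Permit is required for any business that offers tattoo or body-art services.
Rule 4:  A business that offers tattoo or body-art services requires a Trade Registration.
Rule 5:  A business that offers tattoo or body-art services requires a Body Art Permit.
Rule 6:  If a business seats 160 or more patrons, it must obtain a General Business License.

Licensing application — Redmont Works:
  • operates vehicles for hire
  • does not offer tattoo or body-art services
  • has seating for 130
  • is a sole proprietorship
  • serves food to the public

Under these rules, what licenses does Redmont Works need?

Rule 1: does not offer tattoo or body-art services; serves food to the public; seating 130 ≥ 22 → Compliance Authorization not required.
Rule 2: seating 130 < 138; does not offer tattoo or body-art services → Operating Certificate not required.
Rule 3: does not offer tattoo or body-art services → Trade Permit not required.
Rule 4: does not offer tattoo or body-art services → Trade Registration not required.
Rule 5: does not offer tattoo or body-art services → Body Art Permit not required.
Rule 6: seating 130 < 160 → General Business License not required.

None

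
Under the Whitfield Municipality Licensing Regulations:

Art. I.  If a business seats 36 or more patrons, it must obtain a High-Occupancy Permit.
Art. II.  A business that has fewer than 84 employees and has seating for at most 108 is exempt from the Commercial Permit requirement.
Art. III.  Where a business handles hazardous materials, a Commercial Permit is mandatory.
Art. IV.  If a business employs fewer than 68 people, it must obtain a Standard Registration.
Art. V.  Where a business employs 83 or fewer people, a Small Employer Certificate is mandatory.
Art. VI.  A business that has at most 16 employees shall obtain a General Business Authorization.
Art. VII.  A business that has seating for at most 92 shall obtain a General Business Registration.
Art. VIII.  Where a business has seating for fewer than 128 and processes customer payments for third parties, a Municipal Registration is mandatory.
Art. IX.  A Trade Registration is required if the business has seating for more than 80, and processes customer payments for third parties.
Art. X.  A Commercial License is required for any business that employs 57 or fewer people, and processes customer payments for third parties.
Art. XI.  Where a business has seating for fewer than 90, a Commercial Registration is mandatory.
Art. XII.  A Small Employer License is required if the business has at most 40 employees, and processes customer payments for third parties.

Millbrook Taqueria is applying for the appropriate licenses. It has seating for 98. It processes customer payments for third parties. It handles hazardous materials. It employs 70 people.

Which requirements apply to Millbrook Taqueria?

High-Occupancy Permit, Municipal Registration, Small Employer Certificate, Trade Registration

Art. I. seating 98 ≥ 36 → High-Occupancy Permit required.
Art. II. employees 70 < 84; seating 98 ≤ 108 → exempt from Commercial Permit.
Art. III. handles hazardous materials → Commercial Permit required.
Art. IV. employees 70 ≥ 68 → Standard Registration not required.
Art. V. employees 70 ≤ 83 → Small Employer Certificate required.
Art. VI. employees 70 > 16 → General Business Authorization not required.
Art. VII. seating 98 > 92 → General Business Registration not required.
Art. VIII. seating 98 < 128; processes customer payments for third parties → Municipal Registration required.
Art. IX. seating 98 > 80; processes customer payments for third parties → Trade Registration required.
Art. X. employees 70 > 57; processes customer payments for third parties → Commercial License not required.
Art. XI. seating 98 ≥ 90 → Commercial Registration not required.
Art. XII. employees 70 > 40; processes customer payments for third parties → Small Employer License not required.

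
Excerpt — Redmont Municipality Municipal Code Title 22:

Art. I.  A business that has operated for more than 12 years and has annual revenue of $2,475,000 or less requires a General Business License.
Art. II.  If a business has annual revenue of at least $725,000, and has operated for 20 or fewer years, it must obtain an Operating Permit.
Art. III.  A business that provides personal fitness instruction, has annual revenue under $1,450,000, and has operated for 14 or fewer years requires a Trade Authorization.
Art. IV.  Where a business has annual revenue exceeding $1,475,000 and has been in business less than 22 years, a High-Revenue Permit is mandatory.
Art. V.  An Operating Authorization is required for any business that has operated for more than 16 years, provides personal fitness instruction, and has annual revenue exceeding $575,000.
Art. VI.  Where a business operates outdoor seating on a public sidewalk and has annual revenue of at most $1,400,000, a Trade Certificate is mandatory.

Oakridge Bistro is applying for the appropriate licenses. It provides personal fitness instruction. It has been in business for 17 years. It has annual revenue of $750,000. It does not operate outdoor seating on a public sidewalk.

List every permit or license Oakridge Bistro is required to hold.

Art. I. years in business 17 > 12; revenue $750,000 ≤ $2,475,000 → General Business License required.
Art. II. revenue $750,000 ≥ $725,000; years in business 17 ≤ 20 → Operating Permit required.
Art. III. provides personal fitness instruction; revenue $750,000 < $1,450,000; years in business 17 > 14 → Trade Authorization not required.
Art. IV. revenue $750,000 ≤ $1,475,000; years in business 17 < 22 → High-Revenue Permit not required.
Art. V. years in business 17 > 16; provides personal fitness instruction; revenue $750,000 > $575,000 → Operating Authorization required.
Art. VI. does not operate outdoor seating on a public sidewalk; revenue $750,000 ≤ $1,400,000 → Trade Certificate not required.

General Business License, Operating Authorization, Operating Permit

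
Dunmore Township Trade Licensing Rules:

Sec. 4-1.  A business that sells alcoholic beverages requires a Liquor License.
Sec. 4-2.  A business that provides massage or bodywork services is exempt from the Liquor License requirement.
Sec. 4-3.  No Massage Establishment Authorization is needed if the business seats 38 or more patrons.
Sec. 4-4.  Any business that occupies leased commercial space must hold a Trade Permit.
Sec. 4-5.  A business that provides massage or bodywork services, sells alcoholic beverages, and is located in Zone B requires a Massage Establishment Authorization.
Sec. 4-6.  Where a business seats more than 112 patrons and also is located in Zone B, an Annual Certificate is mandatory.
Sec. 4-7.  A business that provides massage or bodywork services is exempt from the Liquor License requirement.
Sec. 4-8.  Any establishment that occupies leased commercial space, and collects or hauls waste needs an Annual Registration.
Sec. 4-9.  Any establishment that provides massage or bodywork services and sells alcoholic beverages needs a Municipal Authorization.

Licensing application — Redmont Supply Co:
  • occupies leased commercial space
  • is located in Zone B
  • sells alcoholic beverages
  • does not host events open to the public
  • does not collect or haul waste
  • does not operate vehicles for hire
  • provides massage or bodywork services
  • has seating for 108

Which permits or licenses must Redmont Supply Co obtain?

Sec. 4-1. sells alcoholic beverages → Liquor License required.
Sec. 4-2. provides massage or bodywork services → exempt from Liquor License.
Sec. 4-3. seating 108 ≥ 38 → exempt from Massage Establishment Authorization.
Sec. 4-4. occupies leased commercial space → Trade Permit required.
Sec. 4-5. provides massage or bodywork services; sells alcoholic beverages; is located in Zone B → Massage Establishment Authorization required.
Sec. 4-6. seating 108 ≤ 112; is located in Zone B → Annual Certificate not required.
Sec. 4-7. provides massage or bodywork services → exempt from Liquor License.
Sec. 4-8. occupies leased commercial space; does not collect or haul waste → Annual Registration not required.
Sec. 4-9. provides massage or bodywork services; sells alcoholic beverages → Municipal Authorization required.

Municipal Authorization, Trade Permit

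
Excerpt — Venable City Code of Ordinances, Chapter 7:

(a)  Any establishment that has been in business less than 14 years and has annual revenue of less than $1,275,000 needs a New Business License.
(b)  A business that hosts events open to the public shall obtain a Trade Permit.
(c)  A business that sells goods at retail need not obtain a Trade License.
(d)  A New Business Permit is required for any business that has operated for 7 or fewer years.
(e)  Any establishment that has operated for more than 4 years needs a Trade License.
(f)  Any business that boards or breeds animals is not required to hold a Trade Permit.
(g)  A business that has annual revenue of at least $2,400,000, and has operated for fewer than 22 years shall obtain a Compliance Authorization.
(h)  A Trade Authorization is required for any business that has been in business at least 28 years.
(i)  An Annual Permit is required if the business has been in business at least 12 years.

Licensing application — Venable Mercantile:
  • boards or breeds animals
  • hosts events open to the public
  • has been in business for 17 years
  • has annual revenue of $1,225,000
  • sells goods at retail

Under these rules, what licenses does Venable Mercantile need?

(a) years in business 17 ≥ 14; revenue $1,225,000 < $1,275,000 → New Business License not required.
(b) hosts events open to the public → Trade Permit required.
(c) sells goods at retail → exempt from Trade License.
(d) years in business 17 > 7 → New Business Permit not required.
(e) years in business 17 > 4 → Trade License required.
(f) boards or breeds animals → exempt from Trade Permit.
(g) revenue $1,225,000 < $2,400,000; years in business 17 < 22 → Compliance Authorization not required.
(h) years in business 17 < 28 → Trade Authorization not required.
(i) years in business 17 ≥ 12 → Annual Permit required.

Annual Permit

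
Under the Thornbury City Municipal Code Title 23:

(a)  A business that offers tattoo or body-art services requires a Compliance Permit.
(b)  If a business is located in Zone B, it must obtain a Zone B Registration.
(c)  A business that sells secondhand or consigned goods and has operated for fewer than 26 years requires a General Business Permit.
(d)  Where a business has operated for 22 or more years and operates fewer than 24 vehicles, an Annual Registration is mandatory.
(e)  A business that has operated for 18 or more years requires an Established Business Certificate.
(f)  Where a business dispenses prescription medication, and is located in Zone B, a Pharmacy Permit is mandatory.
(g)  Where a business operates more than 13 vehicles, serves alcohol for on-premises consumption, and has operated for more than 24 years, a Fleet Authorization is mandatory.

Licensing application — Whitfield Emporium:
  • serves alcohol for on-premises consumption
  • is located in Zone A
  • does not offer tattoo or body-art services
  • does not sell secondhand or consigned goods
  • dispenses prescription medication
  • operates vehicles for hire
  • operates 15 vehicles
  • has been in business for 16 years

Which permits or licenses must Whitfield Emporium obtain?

None

(a) does not offer tattoo or body-art services → Compliance Permit not required.
(b) is located in Zone A (not: is located in Zone B) → Zone B Registration not required.
(c) does not sell secondhand or consigned goods; years in business 16 < 26 → General Business Permit not required.
(d) years in business 16 < 22; vehicles 15 < 24 → Annual Registration not required.
(e) years in business 16 < 18 → Established Business Certificate not required.
(f) dispenses prescription medication; is located in Zone A (not: is located in Zone B) → Pharmacy Permit not required.
(g) vehicles 15 > 13; serves alcohol for on-premises consumption; years in business 16 ≤ 24 → Fleet Authorization not required.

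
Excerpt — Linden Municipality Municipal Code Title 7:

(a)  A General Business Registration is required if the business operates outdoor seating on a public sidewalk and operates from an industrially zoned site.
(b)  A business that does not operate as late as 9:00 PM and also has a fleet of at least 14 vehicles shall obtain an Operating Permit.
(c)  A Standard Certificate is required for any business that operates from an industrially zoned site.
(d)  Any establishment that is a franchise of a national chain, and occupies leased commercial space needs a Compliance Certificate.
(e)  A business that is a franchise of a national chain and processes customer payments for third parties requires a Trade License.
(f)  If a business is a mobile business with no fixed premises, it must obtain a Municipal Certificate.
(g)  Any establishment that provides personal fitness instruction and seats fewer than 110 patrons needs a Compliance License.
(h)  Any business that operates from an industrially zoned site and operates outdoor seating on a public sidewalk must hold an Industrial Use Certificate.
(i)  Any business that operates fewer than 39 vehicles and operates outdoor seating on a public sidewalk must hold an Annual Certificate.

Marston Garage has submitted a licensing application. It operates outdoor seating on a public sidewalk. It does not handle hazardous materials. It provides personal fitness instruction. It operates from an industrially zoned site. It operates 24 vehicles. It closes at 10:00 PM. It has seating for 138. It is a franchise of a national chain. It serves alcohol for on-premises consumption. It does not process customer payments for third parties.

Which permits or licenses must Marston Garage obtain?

Annual Certificate, General Business Registration, Industrial Use Certificate, Standard Certificate

(a) operates outdoor seating on a public sidewalk; operates from an industrially zoned site → General Business Registration required.
(b) closes 10:00 PM, after 9:00 PM; vehicles 24 ≥ 14 → Operating Permit not required.
(c) operates from an industrially zoned site → Standard Certificate required.
(d) is a franchise of a national chain; operates from an industrially zoned site (not: occupies leased commercial space) → Compliance Certificate not required.
(e) is a franchise of a national chain; does not process customer payments for third parties → Trade License not required.
(f) operates from an industrially zoned site (not: is a mobile business with no fixed premises) → Municipal Certificate not required.
(g) provides personal fitness instruction; seating 138 ≥ 110 → Compliance License not required.
(h) operates from an industrially zoned site; operates outdoor seating on a public sidewalk → Industrial Use Certificate required.
(i) vehicles 24 < 39; operates outdoor seating on a public sidewalk → Annual Certificate required.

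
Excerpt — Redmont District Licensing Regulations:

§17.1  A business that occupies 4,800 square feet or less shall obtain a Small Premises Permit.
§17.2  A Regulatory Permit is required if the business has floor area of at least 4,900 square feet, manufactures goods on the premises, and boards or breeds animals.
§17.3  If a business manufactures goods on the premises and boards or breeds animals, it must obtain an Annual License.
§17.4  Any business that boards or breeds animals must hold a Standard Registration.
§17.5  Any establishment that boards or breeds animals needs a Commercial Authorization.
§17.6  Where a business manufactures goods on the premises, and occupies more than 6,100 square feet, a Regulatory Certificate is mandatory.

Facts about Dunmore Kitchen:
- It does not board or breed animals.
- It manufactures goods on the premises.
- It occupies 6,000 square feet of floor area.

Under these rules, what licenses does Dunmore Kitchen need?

§17.1 floor area 6,000 square feet > 4,800 square feet → Small Premises Permit not required.
§17.2 floor area 6,000 square feet ≥ 4,900 square feet; manufactures goods on the premises; does not board or breed animals → Regulatory Permit not required.
§17.3 manufactures goods on the premises; does not board or breed animals → Annual License not required.
§17.4 does not board or breed animals → Standard Registration not required.
§17.5 does not board or breed animals → Commercial Authorization not required.
§17.6 manufactures goods on the premises; floor area 6,000 square feet ≤ 6,100 square feet → Regulatory Certificate not required.

None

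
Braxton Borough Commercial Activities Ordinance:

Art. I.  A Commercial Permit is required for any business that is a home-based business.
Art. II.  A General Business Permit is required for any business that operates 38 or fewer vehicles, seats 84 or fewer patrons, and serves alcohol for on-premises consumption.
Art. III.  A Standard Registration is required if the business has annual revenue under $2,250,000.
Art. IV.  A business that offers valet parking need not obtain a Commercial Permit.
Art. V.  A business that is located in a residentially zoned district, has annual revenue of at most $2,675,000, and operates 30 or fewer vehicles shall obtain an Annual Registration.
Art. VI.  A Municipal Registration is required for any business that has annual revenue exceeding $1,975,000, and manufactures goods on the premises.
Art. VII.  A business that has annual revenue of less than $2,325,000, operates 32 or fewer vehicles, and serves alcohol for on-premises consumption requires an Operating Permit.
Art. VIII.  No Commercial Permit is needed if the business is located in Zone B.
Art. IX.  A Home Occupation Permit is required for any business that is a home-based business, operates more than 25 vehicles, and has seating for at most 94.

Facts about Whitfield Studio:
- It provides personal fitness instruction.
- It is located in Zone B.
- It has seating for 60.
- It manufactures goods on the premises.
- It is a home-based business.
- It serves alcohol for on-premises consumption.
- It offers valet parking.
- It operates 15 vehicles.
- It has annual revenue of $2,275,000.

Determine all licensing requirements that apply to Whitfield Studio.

General Business Permit, Municipal Registration, Operating Permit

Art. I. is a home-based business → Commercial Permit required.
Art. II. vehicles 15 ≤ 38; seating 60 ≤ 84; serves alcohol for on-premises consumption → General Business Permit required.
Art. III. revenue $2,275,000 ≥ $2,250,000 → Standard Registration not required.
Art. IV. offers valet parking → exempt from Commercial Permit.
Art. V. is located in Zone B (not: is located in a residentially zoned district); revenue $2,275,000 ≤ $2,675,000; vehicles 15 ≤ 30 → Annual Registration not required.
Art. VI. revenue $2,275,000 > $1,975,000; manufactures goods on the premises → Municipal Registration required.
Art. VII. revenue $2,275,000 < $2,325,000; vehicles 15 ≤ 32; serves alcohol for on-premises consumption → Operating Permit required.
Art. VIII. is located in Zone B → exempt from Commercial Permit.
Art. IX. is a home-based business; vehicles 15 ≤ 25; seating 60 ≤ 94 → Home Occupation Permit not required.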